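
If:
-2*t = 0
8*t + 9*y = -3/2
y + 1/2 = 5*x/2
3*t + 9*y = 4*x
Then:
No Solution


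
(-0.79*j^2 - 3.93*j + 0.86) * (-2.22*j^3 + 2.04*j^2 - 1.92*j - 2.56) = 1.7538*j^5 + 7.113*j^4 - 8.4096*j^3 + 11.3224*j^2 + 8.4096*j - 2.2016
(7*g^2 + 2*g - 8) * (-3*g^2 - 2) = -21*g^4 - 6*g^3 + 10*g^2 - 4*g + 16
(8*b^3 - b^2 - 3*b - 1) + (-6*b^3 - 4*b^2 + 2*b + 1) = 2*b^3 - 5*b^2 - b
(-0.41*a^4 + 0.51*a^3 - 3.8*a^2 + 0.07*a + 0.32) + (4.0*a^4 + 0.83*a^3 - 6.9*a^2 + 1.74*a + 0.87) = 3.59*a^4 + 1.34*a^3 - 10.7*a^2 + 1.81*a + 1.19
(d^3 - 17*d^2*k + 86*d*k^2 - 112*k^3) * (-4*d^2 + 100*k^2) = -4*d^5 + 68*d^4*k - 244*d^3*k^2 - 1252*d^2*k^3 + 8600*d*k^4 - 11200*k^5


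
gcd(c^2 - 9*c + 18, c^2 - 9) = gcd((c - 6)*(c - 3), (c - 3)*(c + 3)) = c - 3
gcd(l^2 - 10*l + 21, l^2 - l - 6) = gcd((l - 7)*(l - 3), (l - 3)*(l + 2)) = l - 3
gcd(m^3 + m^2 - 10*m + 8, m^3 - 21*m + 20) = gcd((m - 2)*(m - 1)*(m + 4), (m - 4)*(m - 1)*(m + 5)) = m - 1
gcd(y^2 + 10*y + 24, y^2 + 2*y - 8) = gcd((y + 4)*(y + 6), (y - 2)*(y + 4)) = y + 4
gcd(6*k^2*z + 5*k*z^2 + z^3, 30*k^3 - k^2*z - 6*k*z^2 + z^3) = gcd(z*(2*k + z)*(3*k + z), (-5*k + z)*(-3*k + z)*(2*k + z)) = 2*k + z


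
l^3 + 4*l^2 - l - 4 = (l - 1)*(l + 1)*(l + 4)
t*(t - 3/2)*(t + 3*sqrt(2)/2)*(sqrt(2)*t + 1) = sqrt(2)*t^4 - 3*sqrt(2)*t^3/2 + 4*t^3 - 6*t^2 + 3*sqrt(2)*t^2/2 - 9*sqrt(2)*t/4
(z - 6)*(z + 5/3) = z^2 - 13*z/3 - 10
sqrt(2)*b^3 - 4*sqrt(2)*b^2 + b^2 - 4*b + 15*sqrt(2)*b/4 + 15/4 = (b - 5/2)*(b - 3/2)*(sqrt(2)*b + 1)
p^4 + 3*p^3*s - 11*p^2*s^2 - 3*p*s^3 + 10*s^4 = (p - 2*s)*(p - s)*(p + s)*(p + 5*s)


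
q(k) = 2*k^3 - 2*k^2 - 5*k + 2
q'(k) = 6*k^2 - 4*k - 5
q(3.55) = 48.52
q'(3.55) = 56.42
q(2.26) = 3.57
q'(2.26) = 16.61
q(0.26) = 0.60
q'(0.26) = -5.63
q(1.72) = -2.34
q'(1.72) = 5.87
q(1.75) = -2.16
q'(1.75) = 6.38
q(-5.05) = -281.33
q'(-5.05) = 168.22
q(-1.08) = 2.55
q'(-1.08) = 6.32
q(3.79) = 63.20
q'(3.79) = 66.02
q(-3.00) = -55.00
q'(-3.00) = 61.00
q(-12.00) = -3682.00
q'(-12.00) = 907.00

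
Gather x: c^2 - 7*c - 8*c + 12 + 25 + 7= c^2 - 15*c + 44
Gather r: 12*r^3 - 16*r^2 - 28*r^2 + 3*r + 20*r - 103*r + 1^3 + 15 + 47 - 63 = 12*r^3 - 44*r^2 - 80*r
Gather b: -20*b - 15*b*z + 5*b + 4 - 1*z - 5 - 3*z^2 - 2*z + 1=b*(-15*z - 15) - 3*z^2 - 3*z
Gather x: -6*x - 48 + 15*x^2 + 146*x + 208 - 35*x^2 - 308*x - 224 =-20*x^2 - 168*x - 64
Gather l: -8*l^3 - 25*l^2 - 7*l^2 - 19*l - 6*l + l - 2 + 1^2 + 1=-8*l^3 - 32*l^2 - 24*l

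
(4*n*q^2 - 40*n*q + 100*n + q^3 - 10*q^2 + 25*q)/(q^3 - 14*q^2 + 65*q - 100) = (4*n + q)/(q - 4)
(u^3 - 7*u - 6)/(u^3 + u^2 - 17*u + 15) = (u^2 + 3*u + 2)/(u^2 + 4*u - 5)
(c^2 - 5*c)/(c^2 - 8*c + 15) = c/(c - 3)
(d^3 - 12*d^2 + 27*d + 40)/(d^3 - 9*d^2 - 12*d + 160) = (d + 1)/(d + 4)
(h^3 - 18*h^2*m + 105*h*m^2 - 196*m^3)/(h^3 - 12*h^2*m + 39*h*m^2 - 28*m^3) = (h - 7*m)/(h - m)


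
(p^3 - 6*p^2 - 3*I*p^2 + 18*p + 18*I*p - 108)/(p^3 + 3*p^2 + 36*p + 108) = (p^2 + p*(-6 + 3*I) - 18*I)/(p^2 + p*(3 + 6*I) + 18*I)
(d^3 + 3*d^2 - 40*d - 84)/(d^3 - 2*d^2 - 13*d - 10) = (d^2 + d - 42)/(d^2 - 4*d - 5)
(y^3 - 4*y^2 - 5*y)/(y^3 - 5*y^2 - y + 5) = y/(y - 1)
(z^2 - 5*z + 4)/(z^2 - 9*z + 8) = (z - 4)/(z - 8)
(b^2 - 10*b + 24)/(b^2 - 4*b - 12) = (b - 4)/(b + 2)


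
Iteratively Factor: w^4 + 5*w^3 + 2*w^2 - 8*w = (w)*(w^3 + 5*w^2 + 2*w - 8) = w*(w + 2)*(w^2 + 3*w - 4) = w*(w + 2)*(w + 4)*(w - 1)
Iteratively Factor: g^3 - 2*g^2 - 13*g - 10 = (g - 5)*(g^2 + 3*g + 2) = (g - 5)*(g + 1)*(g + 2)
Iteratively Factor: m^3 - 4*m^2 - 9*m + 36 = (m - 3)*(m^2 - m - 12) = (m - 4)*(m - 3)*(m + 3)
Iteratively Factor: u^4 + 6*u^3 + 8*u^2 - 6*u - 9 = (u + 1)*(u^3 + 5*u^2 + 3*u - 9) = (u + 1)*(u + 3)*(u^2 + 2*u - 3) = (u + 1)*(u + 3)^2*(u - 1)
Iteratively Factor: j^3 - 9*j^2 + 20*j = (j)*(j^2 - 9*j + 20) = j*(j - 5)*(j - 4)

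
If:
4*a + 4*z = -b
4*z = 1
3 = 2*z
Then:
No Solution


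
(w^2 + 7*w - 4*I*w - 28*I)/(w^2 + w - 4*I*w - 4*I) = (w + 7)/(w + 1)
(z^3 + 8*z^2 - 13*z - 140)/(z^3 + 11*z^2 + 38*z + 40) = (z^2 + 3*z - 28)/(z^2 + 6*z + 8)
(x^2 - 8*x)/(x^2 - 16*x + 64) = x/(x - 8)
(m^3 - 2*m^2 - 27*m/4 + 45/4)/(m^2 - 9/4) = (2*m^2 - m - 15)/(2*m + 3)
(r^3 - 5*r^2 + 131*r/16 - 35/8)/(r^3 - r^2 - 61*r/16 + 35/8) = (r - 2)/(r + 2)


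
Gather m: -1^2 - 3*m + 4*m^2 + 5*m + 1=4*m^2 + 2*m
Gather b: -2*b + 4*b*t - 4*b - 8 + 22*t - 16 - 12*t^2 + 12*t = b*(4*t - 6) - 12*t^2 + 34*t - 24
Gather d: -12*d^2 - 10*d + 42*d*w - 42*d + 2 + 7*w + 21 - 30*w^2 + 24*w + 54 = -12*d^2 + d*(42*w - 52) - 30*w^2 + 31*w + 77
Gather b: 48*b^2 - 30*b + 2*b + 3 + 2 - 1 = 48*b^2 - 28*b + 4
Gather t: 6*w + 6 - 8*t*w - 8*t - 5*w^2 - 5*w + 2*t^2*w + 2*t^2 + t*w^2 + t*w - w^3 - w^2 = t^2*(2*w + 2) + t*(w^2 - 7*w - 8) - w^3 - 6*w^2 + w + 6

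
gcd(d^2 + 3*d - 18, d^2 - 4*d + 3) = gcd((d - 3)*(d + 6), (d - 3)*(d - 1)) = d - 3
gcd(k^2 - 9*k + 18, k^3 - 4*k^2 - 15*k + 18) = k - 6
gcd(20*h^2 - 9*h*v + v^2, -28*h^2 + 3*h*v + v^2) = -4*h + v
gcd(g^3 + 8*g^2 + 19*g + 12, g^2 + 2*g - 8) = g + 4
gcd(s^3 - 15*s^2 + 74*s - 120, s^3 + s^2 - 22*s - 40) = s - 5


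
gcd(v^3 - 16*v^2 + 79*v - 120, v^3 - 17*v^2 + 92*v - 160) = v^2 - 13*v + 40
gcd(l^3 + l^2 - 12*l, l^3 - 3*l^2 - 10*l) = l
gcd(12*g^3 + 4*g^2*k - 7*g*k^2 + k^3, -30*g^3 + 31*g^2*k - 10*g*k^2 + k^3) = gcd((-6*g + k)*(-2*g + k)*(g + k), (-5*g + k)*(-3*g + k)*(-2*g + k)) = 2*g - k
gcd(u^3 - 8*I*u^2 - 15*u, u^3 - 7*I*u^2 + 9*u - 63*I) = u - 3*I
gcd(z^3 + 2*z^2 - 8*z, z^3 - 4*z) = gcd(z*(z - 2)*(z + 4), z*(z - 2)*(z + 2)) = z^2 - 2*z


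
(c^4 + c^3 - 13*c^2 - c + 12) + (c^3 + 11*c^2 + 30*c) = c^4 + 2*c^3 - 2*c^2 + 29*c + 12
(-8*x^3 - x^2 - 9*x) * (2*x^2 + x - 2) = -16*x^5 - 10*x^4 - 3*x^3 - 7*x^2 + 18*x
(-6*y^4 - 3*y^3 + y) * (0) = 0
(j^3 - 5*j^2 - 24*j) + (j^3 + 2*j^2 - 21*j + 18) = 2*j^3 - 3*j^2 - 45*j + 18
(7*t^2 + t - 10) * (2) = 14*t^2 + 2*t - 20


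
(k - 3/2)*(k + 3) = k^2 + 3*k/2 - 9/2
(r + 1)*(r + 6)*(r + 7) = r^3 + 14*r^2 + 55*r + 42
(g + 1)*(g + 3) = g^2 + 4*g + 3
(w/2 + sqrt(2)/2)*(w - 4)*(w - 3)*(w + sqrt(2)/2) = w^4/2 - 7*w^3/2 + 3*sqrt(2)*w^3/4 - 21*sqrt(2)*w^2/4 + 13*w^2/2 - 7*w/2 + 9*sqrt(2)*w + 6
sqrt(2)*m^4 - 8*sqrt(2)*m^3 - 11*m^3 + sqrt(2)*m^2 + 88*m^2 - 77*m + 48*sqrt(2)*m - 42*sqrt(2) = (m - 7)*(m - 1)*(m - 6*sqrt(2))*(sqrt(2)*m + 1)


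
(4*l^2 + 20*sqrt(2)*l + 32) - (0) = 4*l^2 + 20*sqrt(2)*l + 32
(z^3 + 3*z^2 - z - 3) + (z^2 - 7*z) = z^3 + 4*z^2 - 8*z - 3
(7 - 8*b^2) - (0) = 7 - 8*b^2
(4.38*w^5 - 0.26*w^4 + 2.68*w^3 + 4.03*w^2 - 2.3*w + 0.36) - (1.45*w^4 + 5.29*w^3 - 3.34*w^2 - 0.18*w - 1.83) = 4.38*w^5 - 1.71*w^4 - 2.61*w^3 + 7.37*w^2 - 2.12*w + 2.19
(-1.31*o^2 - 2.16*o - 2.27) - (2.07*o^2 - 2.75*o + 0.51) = -3.38*o^2 + 0.59*o - 2.78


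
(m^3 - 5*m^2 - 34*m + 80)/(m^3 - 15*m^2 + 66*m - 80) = (m + 5)/(m - 5)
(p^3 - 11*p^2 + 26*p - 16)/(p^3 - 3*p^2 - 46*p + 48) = (p - 2)/(p + 6)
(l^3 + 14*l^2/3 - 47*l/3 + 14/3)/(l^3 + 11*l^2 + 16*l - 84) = (l - 1/3)/(l + 6)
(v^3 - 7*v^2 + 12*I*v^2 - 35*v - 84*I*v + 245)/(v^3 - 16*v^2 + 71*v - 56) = (v^2 + 12*I*v - 35)/(v^2 - 9*v + 8)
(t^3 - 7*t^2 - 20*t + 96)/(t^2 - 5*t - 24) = (t^2 + t - 12)/(t + 3)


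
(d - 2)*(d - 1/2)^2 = d^3 - 3*d^2 + 9*d/4 - 1/2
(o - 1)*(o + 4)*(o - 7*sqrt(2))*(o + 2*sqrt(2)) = o^4 - 5*sqrt(2)*o^3 + 3*o^3 - 32*o^2 - 15*sqrt(2)*o^2 - 84*o + 20*sqrt(2)*o + 112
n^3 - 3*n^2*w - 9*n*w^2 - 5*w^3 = (n - 5*w)*(n + w)^2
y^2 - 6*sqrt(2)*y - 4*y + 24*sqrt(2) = (y - 4)*(y - 6*sqrt(2))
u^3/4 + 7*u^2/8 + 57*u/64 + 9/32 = (u/4 + 1/2)*(u + 3/4)^2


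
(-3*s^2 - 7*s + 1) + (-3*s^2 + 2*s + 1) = -6*s^2 - 5*s + 2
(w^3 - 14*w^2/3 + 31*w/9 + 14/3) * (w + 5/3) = w^4 - 3*w^3 - 13*w^2/3 + 281*w/27 + 70/9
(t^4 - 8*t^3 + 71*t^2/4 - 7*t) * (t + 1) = t^5 - 7*t^4 + 39*t^3/4 + 43*t^2/4 - 7*t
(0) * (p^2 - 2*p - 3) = 0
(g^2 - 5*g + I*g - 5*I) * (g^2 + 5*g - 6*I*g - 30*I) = g^4 - 5*I*g^3 - 19*g^2 + 125*I*g - 150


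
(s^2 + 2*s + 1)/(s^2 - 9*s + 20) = (s^2 + 2*s + 1)/(s^2 - 9*s + 20)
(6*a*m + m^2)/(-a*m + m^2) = (-6*a - m)/(a - m)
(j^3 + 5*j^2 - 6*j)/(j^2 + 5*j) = (j^2 + 5*j - 6)/(j + 5)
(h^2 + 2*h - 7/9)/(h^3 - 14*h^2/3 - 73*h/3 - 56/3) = (h - 1/3)/(h^2 - 7*h - 8)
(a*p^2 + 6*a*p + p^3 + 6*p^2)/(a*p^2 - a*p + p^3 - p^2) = (p + 6)/(p - 1)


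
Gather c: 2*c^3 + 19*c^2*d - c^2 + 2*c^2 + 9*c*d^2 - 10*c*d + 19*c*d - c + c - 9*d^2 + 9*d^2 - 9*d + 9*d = 2*c^3 + c^2*(19*d + 1) + c*(9*d^2 + 9*d)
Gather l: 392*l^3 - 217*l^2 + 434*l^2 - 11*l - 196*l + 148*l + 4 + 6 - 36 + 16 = 392*l^3 + 217*l^2 - 59*l - 10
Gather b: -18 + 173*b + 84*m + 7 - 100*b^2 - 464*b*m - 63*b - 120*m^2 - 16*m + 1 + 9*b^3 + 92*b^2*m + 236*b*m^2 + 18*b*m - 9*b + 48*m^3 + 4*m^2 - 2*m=9*b^3 + b^2*(92*m - 100) + b*(236*m^2 - 446*m + 101) + 48*m^3 - 116*m^2 + 66*m - 10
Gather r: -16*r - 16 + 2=-16*r - 14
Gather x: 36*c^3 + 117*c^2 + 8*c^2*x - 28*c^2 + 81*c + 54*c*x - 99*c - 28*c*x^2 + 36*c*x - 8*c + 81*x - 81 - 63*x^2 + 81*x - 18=36*c^3 + 89*c^2 - 26*c + x^2*(-28*c - 63) + x*(8*c^2 + 90*c + 162) - 99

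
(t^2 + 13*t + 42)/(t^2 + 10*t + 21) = (t + 6)/(t + 3)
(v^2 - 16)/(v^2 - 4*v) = (v + 4)/v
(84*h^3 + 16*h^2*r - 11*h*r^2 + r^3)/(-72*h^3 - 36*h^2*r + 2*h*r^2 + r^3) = (-7*h + r)/(6*h + r)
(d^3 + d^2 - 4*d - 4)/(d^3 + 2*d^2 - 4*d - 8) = (d + 1)/(d + 2)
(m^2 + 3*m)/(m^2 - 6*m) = (m + 3)/(m - 6)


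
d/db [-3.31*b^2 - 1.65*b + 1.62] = -6.62*b - 1.65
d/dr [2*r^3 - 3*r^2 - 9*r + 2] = 6*r^2 - 6*r - 9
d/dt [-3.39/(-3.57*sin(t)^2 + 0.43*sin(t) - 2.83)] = (1.4577 - 24.2046*sin(t))*cos(t)/(3.57*sin(t)^2 - 0.43*sin(t) + 2.83)^2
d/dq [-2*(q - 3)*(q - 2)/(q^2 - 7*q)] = 4*(q^2 + 6*q - 21)/(q^2*(q^2 - 14*q + 49))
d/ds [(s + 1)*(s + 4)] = 2*s + 5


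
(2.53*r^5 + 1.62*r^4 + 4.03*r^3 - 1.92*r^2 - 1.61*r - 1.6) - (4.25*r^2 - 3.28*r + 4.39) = 2.53*r^5 + 1.62*r^4 + 4.03*r^3 - 6.17*r^2 + 1.67*r - 5.99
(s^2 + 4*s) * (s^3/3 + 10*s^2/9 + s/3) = s^5/3 + 22*s^4/9 + 43*s^3/9 + 4*s^2/3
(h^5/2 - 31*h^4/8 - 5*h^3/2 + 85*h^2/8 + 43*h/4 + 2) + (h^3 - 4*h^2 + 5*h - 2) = h^5/2 - 31*h^4/8 - 3*h^3/2 + 53*h^2/8 + 63*h/4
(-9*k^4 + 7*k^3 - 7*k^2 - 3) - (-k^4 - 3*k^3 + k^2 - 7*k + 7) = -8*k^4 + 10*k^3 - 8*k^2 + 7*k - 10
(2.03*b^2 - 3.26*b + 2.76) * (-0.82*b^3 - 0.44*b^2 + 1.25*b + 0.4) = -1.6646*b^5 + 1.78*b^4 + 1.7087*b^3 - 4.4774*b^2 + 2.146*b + 1.104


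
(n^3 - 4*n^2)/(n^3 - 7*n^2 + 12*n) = n/(n - 3)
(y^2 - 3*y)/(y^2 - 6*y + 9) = y/(y - 3)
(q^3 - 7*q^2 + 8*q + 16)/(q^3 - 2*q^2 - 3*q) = (q^2 - 8*q + 16)/(q*(q - 3))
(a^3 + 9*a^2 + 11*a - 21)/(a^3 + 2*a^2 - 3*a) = (a + 7)/a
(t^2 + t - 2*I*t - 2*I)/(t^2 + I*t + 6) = (t + 1)/(t + 3*I)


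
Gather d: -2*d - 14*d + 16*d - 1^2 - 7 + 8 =0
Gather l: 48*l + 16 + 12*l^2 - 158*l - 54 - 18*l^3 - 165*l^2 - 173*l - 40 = -18*l^3 - 153*l^2 - 283*l - 78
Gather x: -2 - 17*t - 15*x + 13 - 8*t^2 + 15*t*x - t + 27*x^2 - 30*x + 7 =-8*t^2 - 18*t + 27*x^2 + x*(15*t - 45) + 18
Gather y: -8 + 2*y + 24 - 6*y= 16 - 4*y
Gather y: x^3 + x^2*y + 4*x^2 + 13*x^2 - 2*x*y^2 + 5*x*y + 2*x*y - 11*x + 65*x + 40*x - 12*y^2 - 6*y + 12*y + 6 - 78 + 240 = x^3 + 17*x^2 + 94*x + y^2*(-2*x - 12) + y*(x^2 + 7*x + 6) + 168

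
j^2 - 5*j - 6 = (j - 6)*(j + 1)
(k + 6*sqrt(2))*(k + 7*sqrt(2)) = k^2 + 13*sqrt(2)*k + 84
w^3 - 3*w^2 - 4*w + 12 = (w - 3)*(w - 2)*(w + 2)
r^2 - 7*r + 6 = (r - 6)*(r - 1)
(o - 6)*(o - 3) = o^2 - 9*o + 18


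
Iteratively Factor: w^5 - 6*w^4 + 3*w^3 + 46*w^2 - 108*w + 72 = (w - 3)*(w^4 - 3*w^3 - 6*w^2 + 28*w - 24) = (w - 3)*(w - 2)*(w^3 - w^2 - 8*w + 12) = (w - 3)*(w - 2)^2*(w^2 + w - 6) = (w - 3)*(w - 2)^2*(w + 3)*(w - 2)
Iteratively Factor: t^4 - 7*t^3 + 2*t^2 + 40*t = (t - 5)*(t^3 - 2*t^2 - 8*t) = (t - 5)*(t + 2)*(t^2 - 4*t) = t*(t - 5)*(t + 2)*(t - 4)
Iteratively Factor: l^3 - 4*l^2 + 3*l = (l)*(l^2 - 4*l + 3) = l*(l - 1)*(l - 3)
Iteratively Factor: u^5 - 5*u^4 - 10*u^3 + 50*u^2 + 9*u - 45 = (u + 3)*(u^4 - 8*u^3 + 14*u^2 + 8*u - 15) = (u - 3)*(u + 3)*(u^3 - 5*u^2 - u + 5) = (u - 3)*(u - 1)*(u + 3)*(u^2 - 4*u - 5) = (u - 5)*(u - 3)*(u - 1)*(u + 3)*(u + 1)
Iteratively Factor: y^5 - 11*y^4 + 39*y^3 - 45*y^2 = (y - 3)*(y^4 - 8*y^3 + 15*y^2) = (y - 3)^2*(y^3 - 5*y^2) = y*(y - 3)^2*(y^2 - 5*y) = y^2*(y - 3)^2*(y - 5)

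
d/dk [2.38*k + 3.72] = 2.38000000000000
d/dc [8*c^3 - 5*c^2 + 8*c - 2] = 24*c^2 - 10*c + 8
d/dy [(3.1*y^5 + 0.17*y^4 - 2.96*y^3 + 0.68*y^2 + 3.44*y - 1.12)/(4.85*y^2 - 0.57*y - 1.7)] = (45.105*y^6 - 5.419*y^5 - 40.9967*y^4 + 2.2184*y^3 - 1.9756*y^2 + 8.552*y - 6.4864)/(23.5225*y^4 - 5.529*y^3 - 16.1651*y^2 + 1.938*y + 2.89)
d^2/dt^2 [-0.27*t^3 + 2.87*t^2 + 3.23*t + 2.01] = 5.74 - 1.62*t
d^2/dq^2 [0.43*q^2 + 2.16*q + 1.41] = 0.860000000000000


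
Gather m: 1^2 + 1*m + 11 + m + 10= 2*m + 22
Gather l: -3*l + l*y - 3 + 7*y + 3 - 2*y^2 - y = l*(y - 3) - 2*y^2 + 6*y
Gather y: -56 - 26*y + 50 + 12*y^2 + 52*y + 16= 12*y^2 + 26*y + 10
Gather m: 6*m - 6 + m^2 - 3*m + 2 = m^2 + 3*m - 4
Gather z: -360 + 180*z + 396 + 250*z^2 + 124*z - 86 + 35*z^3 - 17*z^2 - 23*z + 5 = 35*z^3 + 233*z^2 + 281*z - 45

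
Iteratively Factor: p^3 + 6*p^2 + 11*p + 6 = (p + 1)*(p^2 + 5*p + 6) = (p + 1)*(p + 3)*(p + 2)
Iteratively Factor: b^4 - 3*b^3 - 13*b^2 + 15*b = (b + 3)*(b^3 - 6*b^2 + 5*b) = b*(b + 3)*(b^2 - 6*b + 5) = b*(b - 5)*(b + 3)*(b - 1)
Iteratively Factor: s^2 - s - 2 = (s + 1)*(s - 2)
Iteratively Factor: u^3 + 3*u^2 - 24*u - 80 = (u + 4)*(u^2 - u - 20) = (u + 4)^2*(u - 5)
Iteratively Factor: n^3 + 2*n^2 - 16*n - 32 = (n - 4)*(n^2 + 6*n + 8) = (n - 4)*(n + 4)*(n + 2)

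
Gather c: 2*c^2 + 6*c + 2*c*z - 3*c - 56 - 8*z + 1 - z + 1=2*c^2 + c*(2*z + 3) - 9*z - 54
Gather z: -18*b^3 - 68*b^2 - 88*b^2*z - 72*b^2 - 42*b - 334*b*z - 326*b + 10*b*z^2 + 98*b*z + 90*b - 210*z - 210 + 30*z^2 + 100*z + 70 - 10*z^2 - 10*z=-18*b^3 - 140*b^2 - 278*b + z^2*(10*b + 20) + z*(-88*b^2 - 236*b - 120) - 140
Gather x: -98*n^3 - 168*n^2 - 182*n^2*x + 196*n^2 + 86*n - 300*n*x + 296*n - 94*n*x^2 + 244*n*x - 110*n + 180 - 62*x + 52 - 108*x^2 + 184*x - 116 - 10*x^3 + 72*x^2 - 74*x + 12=-98*n^3 + 28*n^2 + 272*n - 10*x^3 + x^2*(-94*n - 36) + x*(-182*n^2 - 56*n + 48) + 128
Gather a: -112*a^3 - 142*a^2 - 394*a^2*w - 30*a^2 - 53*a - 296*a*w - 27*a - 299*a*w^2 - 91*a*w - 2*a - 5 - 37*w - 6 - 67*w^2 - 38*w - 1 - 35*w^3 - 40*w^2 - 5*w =-112*a^3 + a^2*(-394*w - 172) + a*(-299*w^2 - 387*w - 82) - 35*w^3 - 107*w^2 - 80*w - 12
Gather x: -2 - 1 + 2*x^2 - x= 2*x^2 - x - 3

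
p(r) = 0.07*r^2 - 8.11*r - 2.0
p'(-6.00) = -8.95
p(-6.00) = 49.18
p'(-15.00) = -10.21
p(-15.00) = 135.40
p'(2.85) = -7.71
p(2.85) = -24.54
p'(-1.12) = -8.27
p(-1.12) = 7.17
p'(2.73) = -7.73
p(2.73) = -23.62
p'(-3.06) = -8.54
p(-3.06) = 23.47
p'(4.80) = -7.44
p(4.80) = -39.32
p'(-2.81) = -8.50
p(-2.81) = 21.34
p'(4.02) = -7.55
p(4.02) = -33.47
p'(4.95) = -7.42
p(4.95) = -40.43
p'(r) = 0.14*r - 8.11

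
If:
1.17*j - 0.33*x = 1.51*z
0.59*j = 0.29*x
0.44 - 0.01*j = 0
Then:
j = 44.00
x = 89.52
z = 14.53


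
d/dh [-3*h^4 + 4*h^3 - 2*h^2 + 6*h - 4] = -12*h^3 + 12*h^2 - 4*h + 6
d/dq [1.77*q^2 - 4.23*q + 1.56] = 3.54*q - 4.23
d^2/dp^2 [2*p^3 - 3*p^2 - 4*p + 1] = 12*p - 6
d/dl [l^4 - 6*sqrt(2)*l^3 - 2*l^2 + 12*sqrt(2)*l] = 4*l^3 - 18*sqrt(2)*l^2 - 4*l + 12*sqrt(2)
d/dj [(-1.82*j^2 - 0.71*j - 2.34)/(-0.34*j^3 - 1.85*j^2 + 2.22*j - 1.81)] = (-0.6188*j^4 - 0.4828*j^3 - 7.7407*j^2 - 2.0696*j + 6.4799)/(0.1156*j^6 + 1.258*j^5 + 1.9129*j^4 - 6.9832*j^3 + 11.6254*j^2 - 8.0364*j + 3.2761)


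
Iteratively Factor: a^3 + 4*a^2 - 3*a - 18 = (a + 3)*(a^2 + a - 6) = (a - 2)*(a + 3)*(a + 3)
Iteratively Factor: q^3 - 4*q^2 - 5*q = (q + 1)*(q^2 - 5*q) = (q - 5)*(q + 1)*(q)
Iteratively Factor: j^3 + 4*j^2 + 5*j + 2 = (j + 1)*(j^2 + 3*j + 2) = (j + 1)^2*(j + 2)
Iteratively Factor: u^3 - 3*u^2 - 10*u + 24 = (u + 3)*(u^2 - 6*u + 8) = (u - 4)*(u + 3)*(u - 2)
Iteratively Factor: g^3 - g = (g + 1)*(g^2 - g) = (g - 1)*(g + 1)*(g)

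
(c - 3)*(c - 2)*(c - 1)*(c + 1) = c^4 - 5*c^3 + 5*c^2 + 5*c - 6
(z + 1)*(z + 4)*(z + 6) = z^3 + 11*z^2 + 34*z + 24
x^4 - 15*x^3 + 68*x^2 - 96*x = x*(x - 8)*(x - 4)*(x - 3)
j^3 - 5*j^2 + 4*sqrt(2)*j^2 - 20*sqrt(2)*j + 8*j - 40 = (j - 5)*(j + 2*sqrt(2))^2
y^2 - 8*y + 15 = (y - 5)*(y - 3)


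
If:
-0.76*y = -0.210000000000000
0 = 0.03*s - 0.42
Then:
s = 14.00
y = 0.28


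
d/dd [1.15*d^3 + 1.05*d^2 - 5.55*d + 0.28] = 3.45*d^2 + 2.1*d - 5.55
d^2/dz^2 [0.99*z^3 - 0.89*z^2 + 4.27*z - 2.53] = 5.94*z - 1.78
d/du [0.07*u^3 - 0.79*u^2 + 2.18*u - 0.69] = 0.21*u^2 - 1.58*u + 2.18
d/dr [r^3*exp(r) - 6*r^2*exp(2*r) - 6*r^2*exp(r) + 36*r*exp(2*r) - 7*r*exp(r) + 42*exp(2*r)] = (r^3 - 12*r^2*exp(r) - 3*r^2 + 60*r*exp(r) - 19*r + 120*exp(r) - 7)*exp(r)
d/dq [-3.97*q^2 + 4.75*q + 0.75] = 4.75 - 7.94*q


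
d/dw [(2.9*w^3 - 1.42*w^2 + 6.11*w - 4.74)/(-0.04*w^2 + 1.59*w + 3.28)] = (-0.116*w^4 + 9.222*w^3 + 26.5226*w^2 - 9.6944*w + 27.5774)/(0.0016*w^4 - 0.1272*w^3 + 2.2657*w^2 + 10.4304*w + 10.7584)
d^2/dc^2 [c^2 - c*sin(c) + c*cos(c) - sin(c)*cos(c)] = -sqrt(2)*c*cos(c + pi/4) + 2*sin(2*c) - 2*sqrt(2)*sin(c + pi/4) + 2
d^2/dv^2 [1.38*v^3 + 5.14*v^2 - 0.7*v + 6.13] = 8.28*v + 10.28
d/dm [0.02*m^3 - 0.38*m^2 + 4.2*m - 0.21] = 0.06*m^2 - 0.76*m + 4.2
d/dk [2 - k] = -1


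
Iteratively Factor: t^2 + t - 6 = (t + 3)*(t - 2)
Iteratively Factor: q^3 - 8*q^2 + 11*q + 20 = (q - 4)*(q^2 - 4*q - 5) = (q - 4)*(q + 1)*(q - 5)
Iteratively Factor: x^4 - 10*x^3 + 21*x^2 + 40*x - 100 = (x - 5)*(x^3 - 5*x^2 - 4*x + 20) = (x - 5)*(x - 2)*(x^2 - 3*x - 10) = (x - 5)^2*(x - 2)*(x + 2)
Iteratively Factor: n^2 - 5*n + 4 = (n - 4)*(n - 1)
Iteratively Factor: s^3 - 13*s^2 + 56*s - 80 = (s - 4)*(s^2 - 9*s + 20) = (s - 4)^2*(s - 5)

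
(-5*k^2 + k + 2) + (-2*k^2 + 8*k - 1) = -7*k^2 + 9*k + 1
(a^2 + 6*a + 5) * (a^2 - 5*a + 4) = a^4 + a^3 - 21*a^2 - a + 20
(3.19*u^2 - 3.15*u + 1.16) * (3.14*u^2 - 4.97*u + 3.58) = 10.0166*u^4 - 25.7453*u^3 + 30.7181*u^2 - 17.0422*u + 4.1528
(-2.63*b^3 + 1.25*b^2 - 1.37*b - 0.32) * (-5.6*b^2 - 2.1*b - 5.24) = 14.728*b^5 - 1.477*b^4 + 18.8282*b^3 - 1.881*b^2 + 7.8508*b + 1.6768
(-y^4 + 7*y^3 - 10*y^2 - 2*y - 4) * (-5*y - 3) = 5*y^5 - 32*y^4 + 29*y^3 + 40*y^2 + 26*y + 12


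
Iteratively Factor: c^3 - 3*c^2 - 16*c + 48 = (c + 4)*(c^2 - 7*c + 12) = (c - 3)*(c + 4)*(c - 4)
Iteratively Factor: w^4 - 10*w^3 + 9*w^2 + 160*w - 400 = (w - 4)*(w^3 - 6*w^2 - 15*w + 100) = (w - 4)*(w + 4)*(w^2 - 10*w + 25) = (w - 5)*(w - 4)*(w + 4)*(w - 5)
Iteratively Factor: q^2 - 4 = (q - 2)*(q + 2)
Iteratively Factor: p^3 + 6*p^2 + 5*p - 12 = (p - 1)*(p^2 + 7*p + 12) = (p - 1)*(p + 4)*(p + 3)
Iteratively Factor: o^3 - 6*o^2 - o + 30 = (o - 3)*(o^2 - 3*o - 10) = (o - 5)*(o - 3)*(o + 2)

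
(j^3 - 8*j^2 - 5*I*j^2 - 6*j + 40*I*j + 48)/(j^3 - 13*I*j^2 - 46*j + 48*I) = (j - 8)/(j - 8*I)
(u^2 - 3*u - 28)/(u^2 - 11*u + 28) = (u + 4)/(u - 4)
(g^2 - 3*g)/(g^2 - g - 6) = g/(g + 2)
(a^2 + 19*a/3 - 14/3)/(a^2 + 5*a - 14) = (a - 2/3)/(a - 2)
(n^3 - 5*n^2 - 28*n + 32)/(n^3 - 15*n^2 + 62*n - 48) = (n + 4)/(n - 6)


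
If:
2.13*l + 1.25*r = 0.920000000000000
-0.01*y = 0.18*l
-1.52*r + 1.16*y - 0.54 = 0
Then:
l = -0.09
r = 0.89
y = 1.63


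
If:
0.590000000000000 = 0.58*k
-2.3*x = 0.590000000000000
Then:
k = 1.02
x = -0.26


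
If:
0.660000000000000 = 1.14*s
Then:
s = 0.58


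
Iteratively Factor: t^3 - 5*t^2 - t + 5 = (t - 5)*(t^2 - 1) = (t - 5)*(t + 1)*(t - 1)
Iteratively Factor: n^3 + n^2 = (n)*(n^2 + n) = n^2*(n + 1)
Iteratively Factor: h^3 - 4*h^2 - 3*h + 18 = (h + 2)*(h^2 - 6*h + 9) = (h - 3)*(h + 2)*(h - 3)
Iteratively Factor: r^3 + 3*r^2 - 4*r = (r)*(r^2 + 3*r - 4) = r*(r + 4)*(r - 1)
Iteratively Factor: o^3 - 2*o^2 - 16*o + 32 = (o + 4)*(o^2 - 6*o + 8) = (o - 4)*(o + 4)*(o - 2)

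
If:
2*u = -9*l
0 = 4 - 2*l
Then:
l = 2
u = -9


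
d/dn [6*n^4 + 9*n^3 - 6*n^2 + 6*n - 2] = 24*n^3 + 27*n^2 - 12*n + 6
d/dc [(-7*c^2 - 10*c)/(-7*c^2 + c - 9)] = (-77*c^2 + 126*c + 90)/(49*c^4 - 14*c^3 + 127*c^2 - 18*c + 81)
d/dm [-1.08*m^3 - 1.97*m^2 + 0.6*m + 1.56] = -3.24*m^2 - 3.94*m + 0.6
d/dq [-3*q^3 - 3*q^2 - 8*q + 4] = -9*q^2 - 6*q - 8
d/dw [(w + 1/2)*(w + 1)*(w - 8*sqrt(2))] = 3*w^2 - 16*sqrt(2)*w + 3*w - 12*sqrt(2) + 1/2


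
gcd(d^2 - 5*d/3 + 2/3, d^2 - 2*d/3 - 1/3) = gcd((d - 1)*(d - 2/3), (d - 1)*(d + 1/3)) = d - 1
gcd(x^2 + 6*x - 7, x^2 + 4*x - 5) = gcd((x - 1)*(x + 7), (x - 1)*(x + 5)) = x - 1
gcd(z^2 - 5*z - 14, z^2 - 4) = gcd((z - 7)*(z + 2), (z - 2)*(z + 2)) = z + 2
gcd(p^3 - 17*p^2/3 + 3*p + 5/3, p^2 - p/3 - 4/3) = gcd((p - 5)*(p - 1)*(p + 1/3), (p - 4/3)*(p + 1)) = 1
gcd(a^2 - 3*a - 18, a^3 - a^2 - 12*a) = a + 3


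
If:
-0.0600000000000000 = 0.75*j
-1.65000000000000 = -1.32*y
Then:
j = -0.08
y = 1.25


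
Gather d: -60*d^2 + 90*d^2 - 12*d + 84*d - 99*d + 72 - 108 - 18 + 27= 30*d^2 - 27*d - 27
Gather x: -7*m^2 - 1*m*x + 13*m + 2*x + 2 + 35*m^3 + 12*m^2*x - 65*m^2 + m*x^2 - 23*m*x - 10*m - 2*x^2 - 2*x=35*m^3 - 72*m^2 + 3*m + x^2*(m - 2) + x*(12*m^2 - 24*m) + 2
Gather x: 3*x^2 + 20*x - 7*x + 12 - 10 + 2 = 3*x^2 + 13*x + 4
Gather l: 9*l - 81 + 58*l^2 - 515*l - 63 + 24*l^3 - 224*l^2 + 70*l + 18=24*l^3 - 166*l^2 - 436*l - 126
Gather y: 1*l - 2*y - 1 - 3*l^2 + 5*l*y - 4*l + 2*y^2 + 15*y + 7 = -3*l^2 - 3*l + 2*y^2 + y*(5*l + 13) + 6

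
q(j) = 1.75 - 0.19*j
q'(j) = -0.190000000000000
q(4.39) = 0.92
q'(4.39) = -0.19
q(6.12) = 0.59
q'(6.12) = -0.19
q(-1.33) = 2.00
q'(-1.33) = -0.19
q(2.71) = 1.24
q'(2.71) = -0.19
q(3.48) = 1.09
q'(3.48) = -0.19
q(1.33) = 1.50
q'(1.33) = -0.19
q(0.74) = 1.61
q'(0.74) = -0.19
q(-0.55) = 1.85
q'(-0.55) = -0.19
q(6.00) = 0.61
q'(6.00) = -0.19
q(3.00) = 1.18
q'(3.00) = -0.19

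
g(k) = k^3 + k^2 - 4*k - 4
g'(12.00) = 452.00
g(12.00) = 1820.00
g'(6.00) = 116.00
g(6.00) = 224.00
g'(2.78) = 24.75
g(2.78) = 14.09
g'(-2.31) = 7.39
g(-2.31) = -1.75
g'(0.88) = 0.08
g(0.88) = -6.06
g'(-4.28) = 42.40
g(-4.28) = -46.96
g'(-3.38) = 23.51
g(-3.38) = -17.67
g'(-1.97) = 3.70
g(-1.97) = 0.12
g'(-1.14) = -2.38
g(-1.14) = 0.38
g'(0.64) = -1.49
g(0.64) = -5.89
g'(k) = 3*k^2 + 2*k - 4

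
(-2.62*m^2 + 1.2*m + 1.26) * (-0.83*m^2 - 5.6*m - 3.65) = 2.1746*m^4 + 13.676*m^3 + 1.7972*m^2 - 11.436*m - 4.599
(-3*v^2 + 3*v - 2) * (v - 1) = -3*v^3 + 6*v^2 - 5*v + 2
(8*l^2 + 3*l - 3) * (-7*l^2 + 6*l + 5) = -56*l^4 + 27*l^3 + 79*l^2 - 3*l - 15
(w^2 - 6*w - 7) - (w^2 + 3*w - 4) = -9*w - 3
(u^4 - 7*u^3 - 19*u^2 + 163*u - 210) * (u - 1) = u^5 - 8*u^4 - 12*u^3 + 182*u^2 - 373*u + 210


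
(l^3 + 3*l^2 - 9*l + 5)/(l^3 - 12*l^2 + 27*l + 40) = (l^3 + 3*l^2 - 9*l + 5)/(l^3 - 12*l^2 + 27*l + 40)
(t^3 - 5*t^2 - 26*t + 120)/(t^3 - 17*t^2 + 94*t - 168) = (t + 5)/(t - 7)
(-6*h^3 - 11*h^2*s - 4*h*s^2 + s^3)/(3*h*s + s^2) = (-6*h^3 - 11*h^2*s - 4*h*s^2 + s^3)/(s*(3*h + s))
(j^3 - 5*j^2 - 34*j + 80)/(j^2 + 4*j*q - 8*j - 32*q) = (j^2 + 3*j - 10)/(j + 4*q)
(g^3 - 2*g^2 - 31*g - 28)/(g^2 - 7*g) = g + 5 + 4/g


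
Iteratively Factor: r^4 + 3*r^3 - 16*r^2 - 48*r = (r + 4)*(r^3 - r^2 - 12*r) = (r + 3)*(r + 4)*(r^2 - 4*r) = (r - 4)*(r + 3)*(r + 4)*(r)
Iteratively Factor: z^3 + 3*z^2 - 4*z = (z)*(z^2 + 3*z - 4) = z*(z - 1)*(z + 4)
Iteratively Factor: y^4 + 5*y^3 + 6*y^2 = (y)*(y^3 + 5*y^2 + 6*y) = y*(y + 2)*(y^2 + 3*y) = y^2*(y + 2)*(y + 3)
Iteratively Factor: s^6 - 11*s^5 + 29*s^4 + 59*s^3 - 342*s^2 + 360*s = (s - 4)*(s^5 - 7*s^4 + s^3 + 63*s^2 - 90*s) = (s - 4)*(s - 2)*(s^4 - 5*s^3 - 9*s^2 + 45*s) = (s - 5)*(s - 4)*(s - 2)*(s^3 - 9*s) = (s - 5)*(s - 4)*(s - 2)*(s + 3)*(s^2 - 3*s) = s*(s - 5)*(s - 4)*(s - 2)*(s + 3)*(s - 3)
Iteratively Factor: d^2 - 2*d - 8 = (d - 4)*(d + 2)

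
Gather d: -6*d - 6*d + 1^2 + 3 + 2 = 6 - 12*d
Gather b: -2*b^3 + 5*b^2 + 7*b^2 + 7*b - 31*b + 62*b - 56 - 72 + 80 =-2*b^3 + 12*b^2 + 38*b - 48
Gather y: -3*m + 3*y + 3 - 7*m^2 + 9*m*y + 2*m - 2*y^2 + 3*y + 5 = -7*m^2 - m - 2*y^2 + y*(9*m + 6) + 8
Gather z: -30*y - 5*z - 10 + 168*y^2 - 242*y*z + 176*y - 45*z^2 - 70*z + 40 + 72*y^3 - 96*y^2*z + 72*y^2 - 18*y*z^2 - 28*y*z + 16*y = 72*y^3 + 240*y^2 + 162*y + z^2*(-18*y - 45) + z*(-96*y^2 - 270*y - 75) + 30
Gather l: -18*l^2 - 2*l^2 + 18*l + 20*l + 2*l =-20*l^2 + 40*l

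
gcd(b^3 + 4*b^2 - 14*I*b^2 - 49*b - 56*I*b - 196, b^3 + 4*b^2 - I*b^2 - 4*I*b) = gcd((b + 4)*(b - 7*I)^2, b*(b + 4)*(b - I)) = b + 4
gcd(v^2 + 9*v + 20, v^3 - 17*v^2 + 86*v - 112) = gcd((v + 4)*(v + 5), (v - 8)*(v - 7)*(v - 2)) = 1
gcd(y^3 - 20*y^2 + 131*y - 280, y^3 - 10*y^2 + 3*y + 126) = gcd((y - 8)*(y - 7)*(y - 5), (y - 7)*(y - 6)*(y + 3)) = y - 7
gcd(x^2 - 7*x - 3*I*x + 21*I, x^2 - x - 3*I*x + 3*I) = x - 3*I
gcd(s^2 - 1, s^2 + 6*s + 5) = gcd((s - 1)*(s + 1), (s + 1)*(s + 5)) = s + 1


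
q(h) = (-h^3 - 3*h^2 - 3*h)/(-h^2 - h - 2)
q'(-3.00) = 0.80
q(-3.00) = -1.12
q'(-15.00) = 1.00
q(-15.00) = -12.95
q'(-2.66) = 0.70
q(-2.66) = -0.87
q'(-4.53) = 0.96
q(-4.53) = -2.50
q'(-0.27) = 0.97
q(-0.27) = -0.34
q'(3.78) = 1.12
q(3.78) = 5.39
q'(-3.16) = 0.83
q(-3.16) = -1.26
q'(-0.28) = 0.95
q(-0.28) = -0.35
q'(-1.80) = 0.23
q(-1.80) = -0.44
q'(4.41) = 1.08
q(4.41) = 6.08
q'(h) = (2*h + 1)*(-h^3 - 3*h^2 - 3*h)/(-h^2 - h - 2)^2 + (-3*h^2 - 6*h - 3)/(-h^2 - h - 2) = (h^4 + 2*h^3 + 6*h^2 + 12*h + 6)/(h^4 + 2*h^3 + 5*h^2 + 4*h + 4)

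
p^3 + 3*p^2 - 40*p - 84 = (p - 6)*(p + 2)*(p + 7)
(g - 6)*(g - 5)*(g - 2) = g^3 - 13*g^2 + 52*g - 60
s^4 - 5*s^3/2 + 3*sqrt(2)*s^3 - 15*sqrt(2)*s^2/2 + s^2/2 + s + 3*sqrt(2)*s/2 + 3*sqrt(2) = (s - 2)*(s - 1)*(s + 1/2)*(s + 3*sqrt(2))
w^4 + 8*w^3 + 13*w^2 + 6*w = w*(w + 1)^2*(w + 6)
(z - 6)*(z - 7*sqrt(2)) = z^2 - 7*sqrt(2)*z - 6*z + 42*sqrt(2)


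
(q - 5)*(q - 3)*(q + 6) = q^3 - 2*q^2 - 33*q + 90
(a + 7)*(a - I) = a^2 + 7*a - I*a - 7*I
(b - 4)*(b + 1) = b^2 - 3*b - 4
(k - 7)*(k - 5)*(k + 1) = k^3 - 11*k^2 + 23*k + 35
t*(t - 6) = t^2 - 6*t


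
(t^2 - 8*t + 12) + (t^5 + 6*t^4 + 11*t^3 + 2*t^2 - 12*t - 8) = t^5 + 6*t^4 + 11*t^3 + 3*t^2 - 20*t + 4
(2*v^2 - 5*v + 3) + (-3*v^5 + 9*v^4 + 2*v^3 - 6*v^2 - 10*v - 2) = -3*v^5 + 9*v^4 + 2*v^3 - 4*v^2 - 15*v + 1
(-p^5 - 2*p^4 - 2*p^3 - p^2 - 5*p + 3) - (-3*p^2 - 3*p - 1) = -p^5 - 2*p^4 - 2*p^3 + 2*p^2 - 2*p + 4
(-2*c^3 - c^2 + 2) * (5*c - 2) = -10*c^4 - c^3 + 2*c^2 + 10*c - 4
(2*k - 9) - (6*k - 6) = -4*k - 3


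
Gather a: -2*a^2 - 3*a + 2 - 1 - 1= -2*a^2 - 3*a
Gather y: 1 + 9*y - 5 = 9*y - 4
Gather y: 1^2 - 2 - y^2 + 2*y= -y^2 + 2*y - 1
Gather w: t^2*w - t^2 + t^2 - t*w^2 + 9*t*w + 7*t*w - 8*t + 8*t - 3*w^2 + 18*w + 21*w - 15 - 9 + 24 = w^2*(-t - 3) + w*(t^2 + 16*t + 39)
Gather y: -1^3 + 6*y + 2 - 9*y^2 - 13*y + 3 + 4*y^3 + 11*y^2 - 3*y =4*y^3 + 2*y^2 - 10*y + 4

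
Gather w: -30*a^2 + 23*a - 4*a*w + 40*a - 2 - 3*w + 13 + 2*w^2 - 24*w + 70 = -30*a^2 + 63*a + 2*w^2 + w*(-4*a - 27) + 81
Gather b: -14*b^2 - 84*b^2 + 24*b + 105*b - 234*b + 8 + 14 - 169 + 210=-98*b^2 - 105*b + 63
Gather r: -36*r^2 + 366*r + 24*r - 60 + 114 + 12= -36*r^2 + 390*r + 66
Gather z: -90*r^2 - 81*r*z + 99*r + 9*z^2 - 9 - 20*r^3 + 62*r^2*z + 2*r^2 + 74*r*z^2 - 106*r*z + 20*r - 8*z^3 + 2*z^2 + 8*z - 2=-20*r^3 - 88*r^2 + 119*r - 8*z^3 + z^2*(74*r + 11) + z*(62*r^2 - 187*r + 8) - 11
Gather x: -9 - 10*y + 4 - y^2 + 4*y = -y^2 - 6*y - 5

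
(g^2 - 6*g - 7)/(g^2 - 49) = (g + 1)/(g + 7)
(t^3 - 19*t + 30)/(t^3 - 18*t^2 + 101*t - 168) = (t^2 + 3*t - 10)/(t^2 - 15*t + 56)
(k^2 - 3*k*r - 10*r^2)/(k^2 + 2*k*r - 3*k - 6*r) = (k - 5*r)/(k - 3)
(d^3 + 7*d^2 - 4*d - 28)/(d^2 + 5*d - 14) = d + 2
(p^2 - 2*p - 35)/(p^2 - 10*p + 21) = (p + 5)/(p - 3)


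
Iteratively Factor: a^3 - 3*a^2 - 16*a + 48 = (a - 3)*(a^2 - 16) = (a - 3)*(a + 4)*(a - 4)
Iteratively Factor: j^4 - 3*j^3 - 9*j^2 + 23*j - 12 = (j - 4)*(j^3 + j^2 - 5*j + 3) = (j - 4)*(j - 1)*(j^2 + 2*j - 3) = (j - 4)*(j - 1)^2*(j + 3)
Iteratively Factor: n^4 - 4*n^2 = (n)*(n^3 - 4*n) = n^2*(n^2 - 4) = n^2*(n + 2)*(n - 2)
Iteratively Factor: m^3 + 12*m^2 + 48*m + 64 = (m + 4)*(m^2 + 8*m + 16) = (m + 4)^2*(m + 4)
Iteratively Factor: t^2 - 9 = (t + 3)*(t - 3)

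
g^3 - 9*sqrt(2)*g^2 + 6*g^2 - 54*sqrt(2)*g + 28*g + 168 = (g + 6)*(g - 7*sqrt(2))*(g - 2*sqrt(2))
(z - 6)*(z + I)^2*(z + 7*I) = z^4 - 6*z^3 + 9*I*z^3 - 15*z^2 - 54*I*z^2 + 90*z - 7*I*z + 42*I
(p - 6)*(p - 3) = p^2 - 9*p + 18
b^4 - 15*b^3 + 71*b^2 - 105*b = b*(b - 7)*(b - 5)*(b - 3)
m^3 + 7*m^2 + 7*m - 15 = (m - 1)*(m + 3)*(m + 5)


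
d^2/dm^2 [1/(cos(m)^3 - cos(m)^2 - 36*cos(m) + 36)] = ((-141*cos(m) - 8*cos(2*m) + 9*cos(3*m))*(cos(m)^3 - cos(m)^2 - 36*cos(m) + 36)/4 + 2*(-3*cos(m)^2 + 2*cos(m) + 36)^2*sin(m)^2)/(cos(m)^3 - cos(m)^2 - 36*cos(m) + 36)^3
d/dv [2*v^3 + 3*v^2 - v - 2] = 6*v^2 + 6*v - 1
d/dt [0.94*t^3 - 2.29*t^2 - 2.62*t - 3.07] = 2.82*t^2 - 4.58*t - 2.62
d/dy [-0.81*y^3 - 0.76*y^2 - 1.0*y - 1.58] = -2.43*y^2 - 1.52*y - 1.0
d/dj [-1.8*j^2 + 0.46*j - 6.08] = 0.46 - 3.6*j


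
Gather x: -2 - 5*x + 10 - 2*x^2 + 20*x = -2*x^2 + 15*x + 8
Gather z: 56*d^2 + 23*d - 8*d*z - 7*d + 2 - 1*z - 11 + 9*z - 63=56*d^2 + 16*d + z*(8 - 8*d) - 72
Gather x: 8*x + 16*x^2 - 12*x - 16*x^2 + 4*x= 0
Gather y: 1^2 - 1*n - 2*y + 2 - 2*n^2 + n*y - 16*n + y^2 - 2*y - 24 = -2*n^2 - 17*n + y^2 + y*(n - 4) - 21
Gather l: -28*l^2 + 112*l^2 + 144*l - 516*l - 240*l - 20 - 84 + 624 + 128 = 84*l^2 - 612*l + 648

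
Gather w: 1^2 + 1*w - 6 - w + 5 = 0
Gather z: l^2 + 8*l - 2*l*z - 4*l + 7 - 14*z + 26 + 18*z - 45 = l^2 + 4*l + z*(4 - 2*l) - 12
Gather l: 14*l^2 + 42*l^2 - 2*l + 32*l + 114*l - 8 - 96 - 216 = 56*l^2 + 144*l - 320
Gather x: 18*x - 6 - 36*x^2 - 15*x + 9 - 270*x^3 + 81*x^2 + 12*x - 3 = -270*x^3 + 45*x^2 + 15*x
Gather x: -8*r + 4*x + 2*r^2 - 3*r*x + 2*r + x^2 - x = 2*r^2 - 6*r + x^2 + x*(3 - 3*r)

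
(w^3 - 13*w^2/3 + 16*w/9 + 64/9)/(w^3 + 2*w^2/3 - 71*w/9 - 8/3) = (3*w^2 - 5*w - 8)/(3*w^2 + 10*w + 3)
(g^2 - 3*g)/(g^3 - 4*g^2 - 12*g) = (3 - g)/(-g^2 + 4*g + 12)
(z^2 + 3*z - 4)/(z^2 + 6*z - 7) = (z + 4)/(z + 7)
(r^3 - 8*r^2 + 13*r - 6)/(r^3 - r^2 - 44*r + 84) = (r^2 - 2*r + 1)/(r^2 + 5*r - 14)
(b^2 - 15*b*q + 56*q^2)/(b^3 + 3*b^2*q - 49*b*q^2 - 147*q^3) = (b - 8*q)/(b^2 + 10*b*q + 21*q^2)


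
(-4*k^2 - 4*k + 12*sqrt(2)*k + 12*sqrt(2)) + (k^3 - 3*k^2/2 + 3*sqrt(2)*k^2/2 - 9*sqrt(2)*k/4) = k^3 - 11*k^2/2 + 3*sqrt(2)*k^2/2 - 4*k + 39*sqrt(2)*k/4 + 12*sqrt(2)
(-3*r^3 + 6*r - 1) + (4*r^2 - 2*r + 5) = -3*r^3 + 4*r^2 + 4*r + 4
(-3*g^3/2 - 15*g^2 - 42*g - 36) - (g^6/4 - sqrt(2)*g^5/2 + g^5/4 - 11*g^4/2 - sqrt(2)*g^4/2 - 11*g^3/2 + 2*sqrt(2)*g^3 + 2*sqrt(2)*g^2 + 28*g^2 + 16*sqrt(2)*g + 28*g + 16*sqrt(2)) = -g^6/4 - g^5/4 + sqrt(2)*g^5/2 + sqrt(2)*g^4/2 + 11*g^4/2 - 2*sqrt(2)*g^3 + 4*g^3 - 43*g^2 - 2*sqrt(2)*g^2 - 70*g - 16*sqrt(2)*g - 36 - 16*sqrt(2)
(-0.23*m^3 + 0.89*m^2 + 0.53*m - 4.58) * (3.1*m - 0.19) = -0.713*m^4 + 2.8027*m^3 + 1.4739*m^2 - 14.2987*m + 0.8702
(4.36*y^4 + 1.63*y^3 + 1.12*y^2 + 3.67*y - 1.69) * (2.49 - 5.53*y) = -24.1108*y^5 + 1.8425*y^4 - 2.1349*y^3 - 17.5063*y^2 + 18.484*y - 4.2081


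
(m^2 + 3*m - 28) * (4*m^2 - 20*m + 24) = 4*m^4 - 8*m^3 - 148*m^2 + 632*m - 672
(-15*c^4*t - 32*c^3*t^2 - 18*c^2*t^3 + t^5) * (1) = -15*c^4*t - 32*c^3*t^2 - 18*c^2*t^3 + t^5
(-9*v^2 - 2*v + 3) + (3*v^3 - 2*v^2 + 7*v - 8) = 3*v^3 - 11*v^2 + 5*v - 5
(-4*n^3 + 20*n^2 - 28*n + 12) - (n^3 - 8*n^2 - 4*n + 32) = -5*n^3 + 28*n^2 - 24*n - 20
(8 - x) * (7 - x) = x^2 - 15*x + 56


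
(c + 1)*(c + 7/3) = c^2 + 10*c/3 + 7/3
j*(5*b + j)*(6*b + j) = 30*b^2*j + 11*b*j^2 + j^3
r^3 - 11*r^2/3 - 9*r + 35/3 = (r - 5)*(r - 1)*(r + 7/3)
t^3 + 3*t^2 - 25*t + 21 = (t - 3)*(t - 1)*(t + 7)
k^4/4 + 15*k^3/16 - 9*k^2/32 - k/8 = k*(k/4 + 1)*(k - 1/2)*(k + 1/4)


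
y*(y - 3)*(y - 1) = y^3 - 4*y^2 + 3*y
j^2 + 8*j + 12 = (j + 2)*(j + 6)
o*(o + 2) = o^2 + 2*o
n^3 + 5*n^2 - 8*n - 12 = (n - 2)*(n + 1)*(n + 6)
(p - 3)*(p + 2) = p^2 - p - 6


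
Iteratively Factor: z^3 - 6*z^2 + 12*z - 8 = (z - 2)*(z^2 - 4*z + 4) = (z - 2)^2*(z - 2)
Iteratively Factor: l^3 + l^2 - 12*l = (l)*(l^2 + l - 12) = l*(l - 3)*(l + 4)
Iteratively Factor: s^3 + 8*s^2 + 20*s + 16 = (s + 4)*(s^2 + 4*s + 4) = (s + 2)*(s + 4)*(s + 2)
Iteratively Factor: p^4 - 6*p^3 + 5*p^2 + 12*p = (p)*(p^3 - 6*p^2 + 5*p + 12) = p*(p - 4)*(p^2 - 2*p - 3) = p*(p - 4)*(p + 1)*(p - 3)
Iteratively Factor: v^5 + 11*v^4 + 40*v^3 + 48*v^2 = (v)*(v^4 + 11*v^3 + 40*v^2 + 48*v) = v*(v + 3)*(v^3 + 8*v^2 + 16*v) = v*(v + 3)*(v + 4)*(v^2 + 4*v) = v^2*(v + 3)*(v + 4)*(v + 4)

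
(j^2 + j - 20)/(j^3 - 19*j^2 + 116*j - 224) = (j + 5)/(j^2 - 15*j + 56)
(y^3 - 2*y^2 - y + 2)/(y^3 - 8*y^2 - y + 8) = (y - 2)/(y - 8)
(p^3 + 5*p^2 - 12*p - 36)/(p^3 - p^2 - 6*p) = (p + 6)/p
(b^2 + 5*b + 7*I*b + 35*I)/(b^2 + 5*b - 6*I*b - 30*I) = (b + 7*I)/(b - 6*I)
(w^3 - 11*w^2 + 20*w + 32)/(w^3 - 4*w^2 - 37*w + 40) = (w^2 - 3*w - 4)/(w^2 + 4*w - 5)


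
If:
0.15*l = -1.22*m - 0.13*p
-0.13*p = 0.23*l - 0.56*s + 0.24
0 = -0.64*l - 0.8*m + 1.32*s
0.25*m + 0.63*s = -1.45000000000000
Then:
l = -6.79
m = 0.99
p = -1.44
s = -2.69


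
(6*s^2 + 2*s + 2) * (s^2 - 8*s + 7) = 6*s^4 - 46*s^3 + 28*s^2 - 2*s + 14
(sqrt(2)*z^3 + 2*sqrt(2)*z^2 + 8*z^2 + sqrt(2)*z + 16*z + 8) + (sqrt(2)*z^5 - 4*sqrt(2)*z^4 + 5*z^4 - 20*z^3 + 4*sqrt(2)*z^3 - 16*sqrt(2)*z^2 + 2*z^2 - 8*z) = sqrt(2)*z^5 - 4*sqrt(2)*z^4 + 5*z^4 - 20*z^3 + 5*sqrt(2)*z^3 - 14*sqrt(2)*z^2 + 10*z^2 + sqrt(2)*z + 8*z + 8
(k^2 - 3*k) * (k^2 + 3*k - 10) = k^4 - 19*k^2 + 30*k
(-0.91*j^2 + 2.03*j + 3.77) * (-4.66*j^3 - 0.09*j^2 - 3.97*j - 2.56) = 4.2406*j^5 - 9.3779*j^4 - 14.1382*j^3 - 6.0688*j^2 - 20.1637*j - 9.6512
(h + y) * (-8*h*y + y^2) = -8*h^2*y - 7*h*y^2 + y^3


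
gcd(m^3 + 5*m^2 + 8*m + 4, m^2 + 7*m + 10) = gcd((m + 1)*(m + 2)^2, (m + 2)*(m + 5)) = m + 2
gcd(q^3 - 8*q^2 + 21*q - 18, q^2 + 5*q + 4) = 1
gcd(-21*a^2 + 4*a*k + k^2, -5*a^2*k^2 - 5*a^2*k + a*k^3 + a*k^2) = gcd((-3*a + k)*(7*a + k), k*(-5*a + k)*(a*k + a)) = 1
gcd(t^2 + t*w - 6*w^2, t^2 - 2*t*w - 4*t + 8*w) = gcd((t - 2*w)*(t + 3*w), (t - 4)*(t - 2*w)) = t - 2*w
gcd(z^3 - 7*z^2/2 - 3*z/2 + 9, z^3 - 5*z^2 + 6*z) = z^2 - 5*z + 6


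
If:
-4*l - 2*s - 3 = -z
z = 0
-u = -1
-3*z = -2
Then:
No Solution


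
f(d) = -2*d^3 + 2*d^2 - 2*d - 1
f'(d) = -6*d^2 + 4*d - 2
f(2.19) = -16.79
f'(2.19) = -22.02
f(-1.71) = 18.27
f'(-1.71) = -26.38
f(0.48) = -1.72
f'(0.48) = -1.46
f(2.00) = -13.00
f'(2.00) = -18.00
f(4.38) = -139.45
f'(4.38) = -99.59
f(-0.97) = 4.65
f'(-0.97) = -11.53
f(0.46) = -1.69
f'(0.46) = -1.43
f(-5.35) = 373.21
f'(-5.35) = -195.14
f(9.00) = -1315.00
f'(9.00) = -452.00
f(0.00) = -1.00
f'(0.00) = -2.00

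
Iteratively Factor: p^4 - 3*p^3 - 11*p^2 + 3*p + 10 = (p + 2)*(p^3 - 5*p^2 - p + 5) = (p - 1)*(p + 2)*(p^2 - 4*p - 5) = (p - 5)*(p - 1)*(p + 2)*(p + 1)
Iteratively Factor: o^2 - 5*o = (o)*(o - 5)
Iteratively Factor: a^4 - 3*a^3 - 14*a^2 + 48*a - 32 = (a - 1)*(a^3 - 2*a^2 - 16*a + 32) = (a - 1)*(a + 4)*(a^2 - 6*a + 8) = (a - 4)*(a - 1)*(a + 4)*(a - 2)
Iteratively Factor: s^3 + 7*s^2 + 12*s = (s)*(s^2 + 7*s + 12) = s*(s + 4)*(s + 3)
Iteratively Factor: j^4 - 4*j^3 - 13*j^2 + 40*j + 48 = (j - 4)*(j^3 - 13*j - 12) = (j - 4)*(j + 3)*(j^2 - 3*j - 4) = (j - 4)^2*(j + 3)*(j + 1)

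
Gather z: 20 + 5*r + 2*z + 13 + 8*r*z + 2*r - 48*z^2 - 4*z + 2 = 7*r - 48*z^2 + z*(8*r - 2) + 35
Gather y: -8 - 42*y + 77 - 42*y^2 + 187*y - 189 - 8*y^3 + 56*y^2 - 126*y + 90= -8*y^3 + 14*y^2 + 19*y - 30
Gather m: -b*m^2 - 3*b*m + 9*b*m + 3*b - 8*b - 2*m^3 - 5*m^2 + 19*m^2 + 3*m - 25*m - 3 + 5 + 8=-5*b - 2*m^3 + m^2*(14 - b) + m*(6*b - 22) + 10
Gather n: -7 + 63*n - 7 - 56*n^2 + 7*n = -56*n^2 + 70*n - 14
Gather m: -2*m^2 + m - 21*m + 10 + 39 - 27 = -2*m^2 - 20*m + 22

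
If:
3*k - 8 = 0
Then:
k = 8/3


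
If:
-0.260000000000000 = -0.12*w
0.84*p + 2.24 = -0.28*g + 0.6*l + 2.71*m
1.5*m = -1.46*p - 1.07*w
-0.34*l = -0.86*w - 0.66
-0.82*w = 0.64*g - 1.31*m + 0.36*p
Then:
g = -5.65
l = 7.42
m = -1.44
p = -0.11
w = 2.17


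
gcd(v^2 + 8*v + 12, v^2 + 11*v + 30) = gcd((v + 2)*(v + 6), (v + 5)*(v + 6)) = v + 6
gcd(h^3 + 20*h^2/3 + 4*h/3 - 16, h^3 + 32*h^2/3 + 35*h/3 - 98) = h + 6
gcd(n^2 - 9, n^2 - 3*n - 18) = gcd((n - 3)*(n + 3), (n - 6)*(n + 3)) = n + 3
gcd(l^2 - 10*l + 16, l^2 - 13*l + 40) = l - 8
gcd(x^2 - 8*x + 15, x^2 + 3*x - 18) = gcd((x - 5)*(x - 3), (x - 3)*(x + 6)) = x - 3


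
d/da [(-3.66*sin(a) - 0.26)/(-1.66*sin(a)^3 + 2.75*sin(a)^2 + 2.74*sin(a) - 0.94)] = (-12.1512*sin(a)^3 + 8.7702*sin(a)^2 + 1.43*sin(a) + 4.1528)*cos(a)/(2.7556*sin(a)^6 - 9.13*sin(a)^5 - 1.5343*sin(a)^4 + 18.1908*sin(a)^3 + 2.3376*sin(a)^2 - 5.1512*sin(a) + 0.8836)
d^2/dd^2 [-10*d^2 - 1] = -20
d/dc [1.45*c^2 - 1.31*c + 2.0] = 2.9*c - 1.31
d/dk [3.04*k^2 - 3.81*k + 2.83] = 6.08*k - 3.81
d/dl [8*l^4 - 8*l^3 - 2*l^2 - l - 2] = 32*l^3 - 24*l^2 - 4*l - 1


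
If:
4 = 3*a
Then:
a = 4/3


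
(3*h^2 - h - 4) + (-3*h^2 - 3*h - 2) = -4*h - 6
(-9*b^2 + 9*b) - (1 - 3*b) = -9*b^2 + 12*b - 1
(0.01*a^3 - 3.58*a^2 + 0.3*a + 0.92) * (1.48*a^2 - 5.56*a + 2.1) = 0.0148*a^5 - 5.354*a^4 + 20.3698*a^3 - 7.8244*a^2 - 4.4852*a + 1.932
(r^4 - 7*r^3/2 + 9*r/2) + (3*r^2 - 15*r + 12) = r^4 - 7*r^3/2 + 3*r^2 - 21*r/2 + 12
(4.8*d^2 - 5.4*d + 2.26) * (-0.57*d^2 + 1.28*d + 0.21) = -2.736*d^4 + 9.222*d^3 - 7.1922*d^2 + 1.7588*d + 0.4746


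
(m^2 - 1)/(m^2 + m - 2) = (m + 1)/(m + 2)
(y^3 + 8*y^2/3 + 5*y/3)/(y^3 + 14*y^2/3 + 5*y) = (y + 1)/(y + 3)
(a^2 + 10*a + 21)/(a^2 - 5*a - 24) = (a + 7)/(a - 8)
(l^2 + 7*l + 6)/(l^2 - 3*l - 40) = (l^2 + 7*l + 6)/(l^2 - 3*l - 40)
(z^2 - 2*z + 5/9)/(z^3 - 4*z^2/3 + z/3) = (z - 5/3)/(z*(z - 1))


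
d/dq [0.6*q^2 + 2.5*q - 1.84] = 1.2*q + 2.5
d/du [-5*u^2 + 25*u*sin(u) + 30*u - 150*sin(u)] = 25*u*cos(u) - 10*u + 25*sin(u) - 150*cos(u) + 30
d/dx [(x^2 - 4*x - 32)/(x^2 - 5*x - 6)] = (-x^2 + 52*x - 136)/(x^4 - 10*x^3 + 13*x^2 + 60*x + 36)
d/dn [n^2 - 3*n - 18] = 2*n - 3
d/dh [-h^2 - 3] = -2*h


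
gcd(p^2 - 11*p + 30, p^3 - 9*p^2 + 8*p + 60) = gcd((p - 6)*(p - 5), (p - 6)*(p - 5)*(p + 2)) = p^2 - 11*p + 30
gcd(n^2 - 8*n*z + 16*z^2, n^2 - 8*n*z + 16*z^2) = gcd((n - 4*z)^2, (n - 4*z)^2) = n^2 - 8*n*z + 16*z^2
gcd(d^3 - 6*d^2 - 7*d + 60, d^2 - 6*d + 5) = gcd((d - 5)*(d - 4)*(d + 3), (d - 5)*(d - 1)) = d - 5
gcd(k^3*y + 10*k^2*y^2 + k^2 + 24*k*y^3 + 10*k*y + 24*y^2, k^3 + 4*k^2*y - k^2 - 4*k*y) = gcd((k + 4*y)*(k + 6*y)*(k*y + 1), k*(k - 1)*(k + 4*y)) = k + 4*y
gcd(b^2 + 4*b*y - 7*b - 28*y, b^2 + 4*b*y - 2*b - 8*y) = b + 4*y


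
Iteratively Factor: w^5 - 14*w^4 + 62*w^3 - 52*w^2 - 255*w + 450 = (w - 3)*(w^4 - 11*w^3 + 29*w^2 + 35*w - 150) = (w - 5)*(w - 3)*(w^3 - 6*w^2 - w + 30) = (w - 5)^2*(w - 3)*(w^2 - w - 6) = (w - 5)^2*(w - 3)*(w + 2)*(w - 3)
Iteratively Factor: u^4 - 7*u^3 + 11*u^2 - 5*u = (u - 1)*(u^3 - 6*u^2 + 5*u) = u*(u - 1)*(u^2 - 6*u + 5) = u*(u - 5)*(u - 1)*(u - 1)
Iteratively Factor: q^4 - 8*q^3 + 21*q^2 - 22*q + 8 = (q - 4)*(q^3 - 4*q^2 + 5*q - 2) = (q - 4)*(q - 1)*(q^2 - 3*q + 2) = (q - 4)*(q - 1)^2*(q - 2)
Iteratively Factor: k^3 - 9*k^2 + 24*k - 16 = (k - 1)*(k^2 - 8*k + 16) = (k - 4)*(k - 1)*(k - 4)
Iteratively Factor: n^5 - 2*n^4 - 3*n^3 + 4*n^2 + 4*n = (n + 1)*(n^4 - 3*n^3 + 4*n) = (n - 2)*(n + 1)*(n^3 - n^2 - 2*n) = (n - 2)^2*(n + 1)*(n^2 + n) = (n - 2)^2*(n + 1)^2*(n)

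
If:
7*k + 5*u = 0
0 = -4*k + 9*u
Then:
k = 0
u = 0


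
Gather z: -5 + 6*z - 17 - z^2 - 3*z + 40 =-z^2 + 3*z + 18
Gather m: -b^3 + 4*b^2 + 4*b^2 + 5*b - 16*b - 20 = -b^3 + 8*b^2 - 11*b - 20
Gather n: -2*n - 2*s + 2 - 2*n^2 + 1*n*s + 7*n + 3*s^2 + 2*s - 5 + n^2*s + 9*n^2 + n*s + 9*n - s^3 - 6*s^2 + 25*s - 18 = n^2*(s + 7) + n*(2*s + 14) - s^3 - 3*s^2 + 25*s - 21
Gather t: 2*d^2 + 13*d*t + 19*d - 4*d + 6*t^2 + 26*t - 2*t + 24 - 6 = 2*d^2 + 15*d + 6*t^2 + t*(13*d + 24) + 18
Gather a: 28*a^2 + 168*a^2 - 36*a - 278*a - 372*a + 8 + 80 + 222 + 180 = 196*a^2 - 686*a + 490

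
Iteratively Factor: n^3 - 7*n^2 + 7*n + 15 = (n - 5)*(n^2 - 2*n - 3) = (n - 5)*(n - 3)*(n + 1)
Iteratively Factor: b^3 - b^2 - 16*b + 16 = (b - 4)*(b^2 + 3*b - 4) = (b - 4)*(b + 4)*(b - 1)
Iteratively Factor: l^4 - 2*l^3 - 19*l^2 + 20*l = (l - 5)*(l^3 + 3*l^2 - 4*l) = l*(l - 5)*(l^2 + 3*l - 4) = l*(l - 5)*(l + 4)*(l - 1)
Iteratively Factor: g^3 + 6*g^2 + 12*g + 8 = (g + 2)*(g^2 + 4*g + 4) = (g + 2)^2*(g + 2)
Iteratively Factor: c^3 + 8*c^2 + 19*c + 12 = (c + 1)*(c^2 + 7*c + 12) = (c + 1)*(c + 3)*(c + 4)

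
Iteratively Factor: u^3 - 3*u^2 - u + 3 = (u + 1)*(u^2 - 4*u + 3) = (u - 1)*(u + 1)*(u - 3)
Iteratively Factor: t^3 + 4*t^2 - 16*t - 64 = (t + 4)*(t^2 - 16) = (t + 4)^2*(t - 4)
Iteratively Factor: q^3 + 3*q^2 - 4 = (q + 2)*(q^2 + q - 2) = (q + 2)^2*(q - 1)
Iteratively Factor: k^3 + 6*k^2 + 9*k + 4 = (k + 1)*(k^2 + 5*k + 4) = (k + 1)*(k + 4)*(k + 1)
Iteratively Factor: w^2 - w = (w - 1)*(w)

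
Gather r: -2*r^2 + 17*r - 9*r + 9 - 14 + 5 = -2*r^2 + 8*r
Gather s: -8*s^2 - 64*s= -8*s^2 - 64*s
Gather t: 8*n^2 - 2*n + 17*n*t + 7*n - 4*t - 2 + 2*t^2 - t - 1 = 8*n^2 + 5*n + 2*t^2 + t*(17*n - 5) - 3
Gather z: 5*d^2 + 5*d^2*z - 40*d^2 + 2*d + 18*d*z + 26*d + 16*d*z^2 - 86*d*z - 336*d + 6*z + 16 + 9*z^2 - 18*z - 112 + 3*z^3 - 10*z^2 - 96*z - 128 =-35*d^2 - 308*d + 3*z^3 + z^2*(16*d - 1) + z*(5*d^2 - 68*d - 108) - 224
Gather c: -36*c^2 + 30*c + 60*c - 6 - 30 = -36*c^2 + 90*c - 36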